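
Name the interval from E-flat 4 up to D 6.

E to D spans seven letter names (E-F-G-A-B-C-D), plus an octave, so the interval is some kind of fourteenth.
Counting semitones, Eb4→D6 is 23, which is the major fourteenth.
(Equivalently, a compound major seventh: a major seventh plus an octave.)

M14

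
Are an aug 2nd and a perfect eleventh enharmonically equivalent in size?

No

An augmented second is 3 semitones but a perfect eleventh is 17 semitones — different sizes.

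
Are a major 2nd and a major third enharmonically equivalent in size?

No

2 semitones (major second) vs 4 semitones (major third): not equal.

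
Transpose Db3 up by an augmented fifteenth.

D5

For a fifteenth the letter name doesn't change: still D, two octaves up.
An augmented fifteenth spans 25 semitones, so from Db3 the target pitch is D5.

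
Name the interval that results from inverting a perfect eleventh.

First reduce the compound perfect eleventh to its simple form, a perfect fourth.
Inverted interval numbers add to nine, so a fourth pairs with a fifth (4 + 5 = 9).
Quality inverts too: perfect stays perfect. That makes the inversion a perfect fifth.

P5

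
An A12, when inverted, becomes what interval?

diminished fourth

First reduce the compound augmented twelfth to its simple form, an augmented fifth.
The rule of nine gives the new number: 9 − 5 = 4, so a fifth becomes a fourth.
The quality also flips — augmented becomes diminished — giving a diminished fourth.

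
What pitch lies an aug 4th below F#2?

Counting four letter names down from F lands on C.
Moving 6 semitones down from F#2 (the size of an augmented fourth) reaches C2.

C2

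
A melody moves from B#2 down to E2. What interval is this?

Descending from B#2 to E2 is the same interval as ascending E2 to B#2.
E to B spans five letter names (E-F-G-A-B): a fifth.
E2 to B#2 spans 8 semitones — one semitone wider than the perfect fifth (7) — giving an augmented fifth.

augmented fifth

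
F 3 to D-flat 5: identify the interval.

m13

F to D spans six letter names (F-G-A-B-C-D), plus an octave — that makes it a thirteenth of some quality.
A major thirteenth would be 21 semitones, but F3 to Db5 is 20 — one semitone narrower, making it a minor thirteenth.
(Equivalently, a compound minor sixth: a minor sixth plus an octave.)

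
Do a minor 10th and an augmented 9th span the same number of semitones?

Both span 15 semitones: a minor tenth and an augmented ninth are the same chromatic distance.

Yes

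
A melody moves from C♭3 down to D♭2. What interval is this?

Descending from Cb3 to Db2 is the same interval as ascending Db2 to Cb3.
D to C spans seven letter names (D-E-F-G-A-B-C) — that makes it a seventh of some quality.
A major seventh would be 11 semitones, but Db2 to Cb3 is 10 — one semitone narrower, making it a minor seventh.

minor seventh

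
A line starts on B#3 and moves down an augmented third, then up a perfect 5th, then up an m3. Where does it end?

F4

An augmented third down from B#3 is G3.
A perfect fifth up from G3 is D4.
A minor third up from D4 is F4.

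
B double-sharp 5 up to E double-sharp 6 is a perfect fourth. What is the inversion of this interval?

Interval numbers invert to sum to nine: 4 + 5 = 9, so a fourth inverts to a fifth.
And perfect stays perfect under inversion, so we get a perfect fifth.

P5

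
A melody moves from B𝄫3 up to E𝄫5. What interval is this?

B to E spans four letter names (B-C-D-E), plus an octave — that makes it an eleventh of some quality.
The perfect eleventh spans 17 semitones, and Bbb3 to Ebb5 is exactly 17 semitones — so this is a perfect eleventh.
(Equivalently, a compound perfect fourth: a perfect fourth plus an octave.)

perfect eleventh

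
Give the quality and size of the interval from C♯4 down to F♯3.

Descending from C#4 to F#3 is the same interval as ascending F#3 to C#4.
F to C spans five letter names (F-G-A-B-C), so the interval is some kind of fifth.
The perfect fifth spans 7 semitones, and F#3 to C#4 is exactly 7 semitones — so this is a perfect fifth.

P5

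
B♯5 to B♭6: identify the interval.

doubly diminished 8th

B to B is the same letter name, plus an octave, so the interval is some kind of octave.
A perfect octave would be 12 semitones; B#5 to Bb6 is 10, two semitones narrower, so the interval is doubly diminished.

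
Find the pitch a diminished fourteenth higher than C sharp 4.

B flat 5

The fourteenth's letter: C up seven letter names plus an octave → B.
A diminished fourteenth spans 21 semitones, so from C#4 the target pitch is Bb5.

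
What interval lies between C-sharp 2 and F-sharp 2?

C to F spans four letter names (C-D-E-F), so the interval is some kind of fourth.
C#2 to F#2 is 5 semitones, matching the perfect fourth exactly, so the quality is perfect.

perfect 4th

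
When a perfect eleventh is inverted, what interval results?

perfect fifth

First reduce the compound perfect eleventh to its simple form, a perfect fourth.
Inverted interval numbers add to nine, so a fourth pairs with a fifth (4 + 5 = 9).
The quality also flips — perfect stays perfect — giving a perfect fifth.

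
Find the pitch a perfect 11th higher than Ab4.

Counting four letter names plus an octave up from A lands on D.
A perfect eleventh spans 17 semitones, so from Ab4 the target pitch is Db6.

Db6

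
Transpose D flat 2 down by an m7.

E flat 1

Seven letter names down from D: E.
A minor seventh is 10 semitones; 10 semitones down from Db2 gives Eb1.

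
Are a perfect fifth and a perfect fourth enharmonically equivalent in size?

A perfect fifth is 7 semitones but a perfect fourth is 5 semitones — different sizes.

No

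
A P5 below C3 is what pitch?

F2

Counting five letter names down from C lands on F.
Moving 7 semitones down from C3 (the size of a perfect fifth) reaches F2.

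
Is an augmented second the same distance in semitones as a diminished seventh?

An augmented second is 3 semitones but a diminished seventh is 9 semitones — different sizes.

No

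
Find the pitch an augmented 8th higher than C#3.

An octave keeps the letter name C, an octave up from C.
An augmented octave spans 13 semitones, so from C#3 the target pitch is C##4.

C##4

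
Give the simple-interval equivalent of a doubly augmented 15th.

Each octave removed subtracts seven from the number: 15 − 7 = 8.
That makes a doubly augmented fifteenth a compound doubly augmented octave — an octave plus a doubly augmented octave.

AA8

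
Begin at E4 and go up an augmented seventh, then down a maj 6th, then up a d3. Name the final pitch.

A4

Up an augmented seventh from E4: D##5 (12 semitones up).
D##5 down a major sixth → F##4 (9 semitones).
F##4 up a diminished third → A4 (2 semitones).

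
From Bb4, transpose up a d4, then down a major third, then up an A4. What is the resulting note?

Fb5

A diminished fourth up from Bb4 is Ebb5.
A major third down from Ebb5 is Cbb5.
An augmented fourth up from Cbb5 is Fb5.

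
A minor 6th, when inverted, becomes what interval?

major third

The rule of nine gives the new number: 9 − 6 = 3, so a sixth becomes a third.
Quality inverts too: minor becomes major. That makes the inversion a major third.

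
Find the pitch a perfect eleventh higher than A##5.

The eleventh's letter: A up four letter names plus an octave → D.
A perfect eleventh is 17 semitones; 17 semitones up from A##5 gives D##7.

D##7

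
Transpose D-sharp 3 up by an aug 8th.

For an octave the letter name doesn't change: still D, an octave up.
Moving 13 semitones up from D#3 (the size of an augmented octave) reaches D##4.

D-double-sharp 4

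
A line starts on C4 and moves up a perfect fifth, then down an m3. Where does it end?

E4

A perfect fifth up from C4 is G4.
A minor third down from G4 is E4.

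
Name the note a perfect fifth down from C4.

F3

Counting five letter names down from C lands on F.
A perfect fifth spans 7 semitones, so from C4 the target pitch is F3.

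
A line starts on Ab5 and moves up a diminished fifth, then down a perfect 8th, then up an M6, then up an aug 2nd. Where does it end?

Ab5 up a diminished fifth → Ebb6 (6 semitones).
Ebb6 down a perfect octave → Ebb5 (12 semitones).
Up a major sixth from Ebb5: Cb6 (9 semitones up).
Up an augmented second from Cb6: D6 (3 semitones up).

D6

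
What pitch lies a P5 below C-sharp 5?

F-sharp 4

Counting five letter names down from C lands on F.
A perfect fifth is 7 semitones; 7 semitones down from C#5 gives F#4.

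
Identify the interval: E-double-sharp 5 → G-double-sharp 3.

major thirteenth

Descending from E##5 to G##3 is the same interval as ascending G##3 to E##5.
G to E spans six letter names (G-A-B-C-D-E), plus an octave: a thirteenth.
Counting semitones, G##3→E##5 is 21, which is the major thirteenth.
(Equivalently, a compound major sixth: a major sixth plus an octave.)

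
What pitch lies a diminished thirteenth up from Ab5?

Fbb7

Six letters up from A (plus an octave) reaches F.
A diminished thirteenth spans 19 semitones, so from Ab5 the target pitch is Fbb7.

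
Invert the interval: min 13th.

M3

First reduce the compound minor thirteenth to its simple form, a minor sixth.
The rule of nine gives the new number: 9 − 6 = 3, so a sixth becomes a third.
The quality also flips — minor becomes major — giving a major third.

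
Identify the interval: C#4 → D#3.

Descending from C#4 to D#3 is the same interval as ascending D#3 to C#4.
D to C spans seven letter names (D-E-F-G-A-B-C), so the interval is some kind of seventh.
A major seventh would be 11 semitones, but D#3 to C#4 is 10 — one semitone narrower, making it a minor seventh.

m7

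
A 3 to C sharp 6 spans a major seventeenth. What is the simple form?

M3

Take out 2 octaves (14 from the number): 17 − 14 = 3.
That makes a major seventeenth a compound major third — 2 octaves plus a major third.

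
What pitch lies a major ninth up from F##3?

The ninth's letter: F up two letter names plus an octave → G.
Moving 14 semitones up from F##3 (the size of a major ninth) reaches G##4.

G##4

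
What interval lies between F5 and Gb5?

minor 2nd

F to G spans two letter names (F-G): a second.
A major second would be 2 semitones, but F5 to Gb5 is 1 — one semitone narrower, making it a minor second.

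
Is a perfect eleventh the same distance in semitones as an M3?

A perfect eleventh is 17 semitones but a major third is 4 semitones — different sizes.

No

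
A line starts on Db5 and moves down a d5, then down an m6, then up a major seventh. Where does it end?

Down a diminished fifth from Db5: G4 (6 semitones down).
A minor sixth down from G4 is B3.
Up a major seventh from B3: A#4 (11 semitones up).

A#4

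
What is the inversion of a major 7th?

minor 2nd

Interval numbers invert to sum to nine: 7 + 2 = 9, so a seventh inverts to a second.
Quality inverts too: major becomes minor. That makes the inversion a minor second.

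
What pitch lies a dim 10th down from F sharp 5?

D double-sharp 4

The tenth's letter: F down three letter names plus an octave → D.
A diminished tenth is 14 semitones; 14 semitones down from F#5 gives D##4.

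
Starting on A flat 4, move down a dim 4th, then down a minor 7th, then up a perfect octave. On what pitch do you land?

A diminished fourth down from Ab4 is E4.
E4 down a minor seventh → F#3 (10 semitones).
A perfect octave up from F#3 is F#4.

F sharp 4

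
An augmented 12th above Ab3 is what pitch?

E5

The twelfth's letter: A up five letter names plus an octave → E.
Moving 20 semitones up from Ab3 (the size of an augmented twelfth) reaches E5.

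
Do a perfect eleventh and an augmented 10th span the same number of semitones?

Yes

A perfect eleventh spans 17 semitones, and an augmented tenth also spans 17 semitones — they're enharmonic.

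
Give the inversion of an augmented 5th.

d4

Inverted interval numbers add to nine, so a fifth pairs with a fourth (5 + 4 = 9).
The quality also flips — augmented becomes diminished — giving a diminished fourth.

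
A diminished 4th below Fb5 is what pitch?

C5

Counting four letter names down from F lands on C.
Moving 4 semitones down from Fb5 (the size of a diminished fourth) reaches C5.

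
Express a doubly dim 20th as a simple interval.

doubly diminished sixth

Subtracting seven from the interval number removes an octave: 20 − 14 = 6.
Quality carries through unchanged, so the simple form is a doubly diminished sixth.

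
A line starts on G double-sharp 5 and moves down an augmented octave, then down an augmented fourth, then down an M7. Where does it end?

Down an augmented octave from G##5: G#4 (13 semitones down).
G#4 down an augmented fourth → D4 (6 semitones).
D4 down a major seventh → Eb3 (11 semitones).

E flat 3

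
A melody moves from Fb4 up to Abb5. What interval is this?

m10

F to A spans three letter names (F-G-A), plus an octave: a tenth.
A major tenth would be 16 semitones, but Fb4 to Abb5 is 15 — one semitone narrower, making it a minor tenth.
(Equivalently, a compound minor third: a minor third plus an octave.)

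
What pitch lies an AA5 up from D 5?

A double-sharp 5

Counting five letter names up from D lands on A.
A doubly augmented fifth is 9 semitones; 9 semitones up from D5 gives A##5.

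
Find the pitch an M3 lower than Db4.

The third takes the letter from D down to B.
A major third spans 4 semitones, so from Db4 the target pitch is Bbb3.

Bbb3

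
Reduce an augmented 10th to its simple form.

augmented 3rd

Each octave removed subtracts seven from the number: 10 − 7 = 3.
Quality carries through unchanged, so the simple form is an augmented third.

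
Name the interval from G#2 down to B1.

Descending from G#2 to B1 is the same interval as ascending B1 to G#2.
B to G spans six letter names (B-C-D-E-F-G), so the interval is some kind of sixth.
B1 to G#2 is 9 semitones, matching the major sixth exactly, so the quality is major.

M6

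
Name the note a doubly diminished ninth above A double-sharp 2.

Counting two letter names plus an octave up from A lands on B.
Moving 11 semitones up from A##2 (the size of a doubly diminished ninth) reaches Bb3.

B flat 3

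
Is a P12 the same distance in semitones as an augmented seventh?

No

A perfect twelfth spans 19 semitones; an augmented seventh spans 12 semitones. They differ by 7.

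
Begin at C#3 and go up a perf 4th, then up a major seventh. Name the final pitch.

Up a perfect fourth from C#3: F#3 (5 semitones up).
F#3 up a major seventh → E#4 (11 semitones).

E#4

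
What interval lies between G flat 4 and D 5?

G to D spans five letter names (G-A-B-C-D), so the interval is some kind of fifth.
A perfect fifth would be 7 semitones; Gb4 to D5 is 8, one semitone wider, so the interval is augmented.

augmented 5th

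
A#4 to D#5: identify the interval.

P4

A to D spans four letter names (A-B-C-D) — that makes it a fourth of some quality.
A#4 to D#5 is 5 semitones, matching the perfect fourth exactly, so the quality is perfect.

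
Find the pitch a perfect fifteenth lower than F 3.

F 1

A fifteenth keeps the letter name F, two octaves down from F.
A perfect fifteenth spans 24 semitones, so from F3 the target pitch is F1.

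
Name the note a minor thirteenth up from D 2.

B-flat 3

Counting six letter names plus an octave up from D lands on B.
A minor thirteenth spans 20 semitones, so from D2 the target pitch is Bb3.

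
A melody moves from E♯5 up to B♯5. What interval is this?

perfect fifth

E to B spans five letter names (E-F-G-A-B) — that makes it a fifth of some quality.
The perfect fifth spans 7 semitones, and E#5 to B#5 is exactly 7 semitones — so this is a perfect fifth.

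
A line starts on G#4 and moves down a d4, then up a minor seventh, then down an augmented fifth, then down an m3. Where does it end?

D#4

A diminished fourth down from G#4 is D##4.
Up a minor seventh from D##4: C##5 (10 semitones up).
An augmented fifth down from C##5 is F#4.
Down a minor third from F#4: D#4 (3 semitones down).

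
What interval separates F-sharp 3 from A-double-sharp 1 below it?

Descending from F#3 to A##1 is the same interval as ascending A##1 to F#3.
A to F spans six letter names (A-B-C-D-E-F), plus an octave — that makes it a thirteenth of some quality.
The major thirteenth is 21 semitones; here we have 19, two semitones narrower: diminished.
(Equivalently, a compound diminished sixth: a diminished sixth plus an octave.)

d13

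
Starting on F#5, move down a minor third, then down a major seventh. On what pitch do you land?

F#5 down a minor third → D#5 (3 semitones).
D#5 down a major seventh → E4 (11 semitones).

E4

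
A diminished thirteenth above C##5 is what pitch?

The thirteenth's letter: C up six letter names plus an octave → A.
Moving 19 semitones up from C##5 (the size of a diminished thirteenth) reaches A6.

A6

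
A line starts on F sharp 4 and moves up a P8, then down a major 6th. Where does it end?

F#4 up a perfect octave → F#5 (12 semitones).
A major sixth down from F#5 is A4.

A 4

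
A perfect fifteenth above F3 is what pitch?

F5

For a fifteenth the letter name doesn't change: still F, two octaves up.
A perfect fifteenth spans 24 semitones, so from F3 the target pitch is F5.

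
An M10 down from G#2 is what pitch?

Counting three letter names plus an octave down from G lands on E.
A major tenth spans 16 semitones, so from G#2 the target pitch is E1.

E1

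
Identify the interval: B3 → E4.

B to E spans four letter names (B-C-D-E), so the interval is some kind of fourth.
Counting semitones, B3→E4 is 5, which is the perfect fourth.

P4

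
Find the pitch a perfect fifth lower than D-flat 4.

G-flat 3

The fifth takes the letter from D down to G.
Moving 7 semitones down from Db4 (the size of a perfect fifth) reaches Gb3.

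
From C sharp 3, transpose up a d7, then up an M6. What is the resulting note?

A diminished seventh up from C#3 is Bb3.
A major sixth up from Bb3 is G4.

G 4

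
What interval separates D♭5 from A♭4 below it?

Descending from Db5 to Ab4 is the same interval as ascending Ab4 to Db5.
A to D spans four letter names (A-B-C-D) — that makes it a fourth of some quality.
Counting semitones, Ab4→Db5 is 5, which is the perfect fourth.

perfect fourth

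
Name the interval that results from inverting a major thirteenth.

First reduce the compound major thirteenth to its simple form, a major sixth.
Inverted interval numbers add to nine, so a sixth pairs with a third (6 + 3 = 9).
The quality also flips — major becomes minor — giving a minor third.

minor third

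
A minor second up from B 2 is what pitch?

Counting two letter names up from B lands on C.
Moving 1 semitone up from B2 (the size of a minor second) reaches C3.

C 3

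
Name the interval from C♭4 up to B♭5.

C to B spans seven letter names (C-D-E-F-G-A-B), plus an octave, so the interval is some kind of fourteenth.
Counting semitones, Cb4→Bb5 is 23, which is the major fourteenth.
(Equivalently, a compound major seventh: a major seventh plus an octave.)

M14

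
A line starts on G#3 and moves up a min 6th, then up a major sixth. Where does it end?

A minor sixth up from G#3 is E4.
Up a major sixth from E4: C#5 (9 semitones up).

C#5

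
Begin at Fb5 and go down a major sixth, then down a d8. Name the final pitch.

Down a major sixth from Fb5: Abb4 (9 semitones down).
Down a diminished octave from Abb4: Ab3 (11 semitones down).

Ab3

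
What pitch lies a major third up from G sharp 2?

B sharp 2

Three letter names up from G: B.
Moving 4 semitones up from G#2 (the size of a major third) reaches B#2.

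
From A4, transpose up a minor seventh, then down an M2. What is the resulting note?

A4 up a minor seventh → G5 (10 semitones).
Down a major second from G5: F5 (2 semitones down).

F5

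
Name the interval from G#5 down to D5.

augmented fourth

Descending from G#5 to D5 is the same interval as ascending D5 to G#5.
D to G spans four letter names (D-E-F-G): a fourth.
A perfect fourth would be 5 semitones; D5 to G#5 is 6, one semitone wider, so the interval is augmented.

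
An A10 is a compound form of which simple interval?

Each octave removed subtracts seven from the number: 10 − 7 = 3.
So an augmented tenth is an octave plus an augmented third. The quality is unchanged.

augmented third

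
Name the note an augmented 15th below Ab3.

Abb1

A fifteenth keeps the letter name A, two octaves down from A.
Moving 25 semitones down from Ab3 (the size of an augmented fifteenth) reaches Abb1.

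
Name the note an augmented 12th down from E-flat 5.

Counting five letter names plus an octave down from E lands on A.
An augmented twelfth spans 20 semitones, so from Eb5 the target pitch is Abb3.

A-double-flat 3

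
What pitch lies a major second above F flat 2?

Two letter names up from F: G.
A major second is 2 semitones; 2 semitones up from Fb2 gives Gb2.

G flat 2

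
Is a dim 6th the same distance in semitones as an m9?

7 semitones (diminished sixth) vs 13 semitones (minor ninth): not equal.

No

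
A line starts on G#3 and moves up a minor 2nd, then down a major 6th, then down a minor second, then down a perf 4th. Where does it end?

F#2

A minor second up from G#3 is A3.
A major sixth down from A3 is C3.
A minor second down from C3 is B2.
Down a perfect fourth from B2: F#2 (5 semitones down).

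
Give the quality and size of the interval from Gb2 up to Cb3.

G to C spans four letter names (G-A-B-C) — that makes it a fourth of some quality.
Counting semitones, Gb2→Cb3 is 5, which is the perfect fourth.

perfect fourth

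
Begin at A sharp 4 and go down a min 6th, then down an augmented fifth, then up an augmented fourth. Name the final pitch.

Down a minor sixth from A#4: C##4 (8 semitones down).
An augmented fifth down from C##4 is F#3.
F#3 up an augmented fourth → B#3 (6 semitones).

B sharp 3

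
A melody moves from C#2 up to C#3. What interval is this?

perfect octave

C to C is the same letter name, plus an octave, so the interval is some kind of octave.
Counting semitones, C#2→C#3 is 12, which is the perfect octave.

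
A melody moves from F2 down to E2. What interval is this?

Descending from F2 to E2 is the same interval as ascending E2 to F2.
E to F spans two letter names (E-F): a second.
A major second would be 2 semitones, but E2 to F2 is 1 — one semitone narrower, making it a minor second.

minor 2nd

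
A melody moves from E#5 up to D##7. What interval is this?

M14

E to D spans seven letter names (E-F-G-A-B-C-D), plus an octave: a fourteenth.
Counting semitones, E#5→D##7 is 23, which is the major fourteenth.
(Equivalently, a compound major seventh: a major seventh plus an octave.)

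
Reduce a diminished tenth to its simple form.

Each octave removed subtracts seven from the number: 10 − 7 = 3.
Quality carries through unchanged, so the simple form is a diminished third.

d3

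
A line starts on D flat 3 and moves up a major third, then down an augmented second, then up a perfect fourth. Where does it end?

Db3 up a major third → F3 (4 semitones).
Down an augmented second from F3: Ebb3 (3 semitones down).
Ebb3 up a perfect fourth → Abb3 (5 semitones).

A double-flat 3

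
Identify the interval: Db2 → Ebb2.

minor second

D to E spans two letter names (D-E) — that makes it a second of some quality.
Db2 to Ebb2 is 1 semitone, a half step short of the major second (2), so this is minor.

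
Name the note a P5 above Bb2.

Five letter names up from B: F.
A perfect fifth spans 7 semitones, so from Bb2 the target pitch is F3.

F3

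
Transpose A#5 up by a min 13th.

Counting six letter names plus an octave up from A lands on F.
Moving 20 semitones up from A#5 (the size of a minor thirteenth) reaches F#7.

F#7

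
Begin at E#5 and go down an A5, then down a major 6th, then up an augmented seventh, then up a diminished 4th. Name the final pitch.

Down an augmented fifth from E#5: A4 (8 semitones down).
Down a major sixth from A4: C4 (9 semitones down).
An augmented seventh up from C4 is B#4.
A diminished fourth up from B#4 is E5.

E5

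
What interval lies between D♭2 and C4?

D to C spans seven letter names (D-E-F-G-A-B-C), plus an octave — that makes it a fourteenth of some quality.
Db2 to C4 is 23 semitones, matching the major fourteenth exactly, so the quality is major.
(Equivalently, a compound major seventh: a major seventh plus an octave.)

major fourteenth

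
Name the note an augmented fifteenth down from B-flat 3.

A fifteenth keeps the letter name B, two octaves down from B.
Moving 25 semitones down from Bb3 (the size of an augmented fifteenth) reaches Bbb1.

B-double-flat 1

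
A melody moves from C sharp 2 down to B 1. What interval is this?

Descending from C#2 to B1 is the same interval as ascending B1 to C#2.
B to C spans two letter names (B-C) — that makes it a second of some quality.
B1 to C#2 is 2 semitones, matching the major second exactly, so the quality is major.

major second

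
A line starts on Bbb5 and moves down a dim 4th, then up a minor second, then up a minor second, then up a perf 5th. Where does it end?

Ebb6

A diminished fourth down from Bbb5 is F5.
A minor second up from F5 is Gb5.
Gb5 up a minor second → Abb5 (1 semitone).
A perfect fifth up from Abb5 is Ebb6.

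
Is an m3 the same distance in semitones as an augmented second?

Yes

A minor third = 3 semitones = an augmented second; enharmonically equal.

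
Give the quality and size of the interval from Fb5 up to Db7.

F to D spans six letter names (F-G-A-B-C-D), plus an octave: a thirteenth.
The major thirteenth spans 21 semitones, and Fb5 to Db7 is exactly 21 semitones — so this is a major thirteenth.
(Equivalently, a compound major sixth: a major sixth plus an octave.)

M13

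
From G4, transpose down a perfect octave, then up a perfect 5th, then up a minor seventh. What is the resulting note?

C5

G4 down a perfect octave → G3 (12 semitones).
Up a perfect fifth from G3: D4 (7 semitones up).
D4 up a minor seventh → C5 (10 semitones).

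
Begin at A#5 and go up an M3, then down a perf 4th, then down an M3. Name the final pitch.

Up a major third from A#5: C##6 (4 semitones up).
C##6 down a perfect fourth → G##5 (5 semitones).
G##5 down a major third → E#5 (4 semitones).

E#5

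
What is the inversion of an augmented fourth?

Inverted interval numbers add to nine, so a fourth pairs with a fifth (4 + 5 = 9).
And augmented becomes diminished under inversion, so we get a diminished fifth.

diminished fifth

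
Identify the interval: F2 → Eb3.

F to E spans seven letter names (F-G-A-B-C-D-E) — that makes it a seventh of some quality.
At 10 semitones, F2→Eb3 falls one short of a major seventh: minor.

minor seventh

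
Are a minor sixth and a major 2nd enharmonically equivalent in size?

8 semitones (minor sixth) vs 2 semitones (major second): not equal.

No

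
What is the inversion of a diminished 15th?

First reduce the compound diminished fifteenth to its simple form, a diminished octave.
The rule of nine gives the new number: 9 − 8 = 1, so an octave becomes a unison.
The quality also flips — diminished becomes augmented — giving an augmented unison.

A1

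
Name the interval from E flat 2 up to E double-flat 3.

E to E is the same letter name, plus an octave: an octave.
A perfect octave would be 12 semitones; Eb2 to Ebb3 is 11, one semitone narrower, so the interval is diminished.

diminished octave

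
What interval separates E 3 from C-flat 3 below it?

augmented 3rd

Descending from E3 to Cb3 is the same interval as ascending Cb3 to E3.
C to E spans three letter names (C-D-E) — that makes it a third of some quality.
The major third is 4 semitones; here we have 5, one semitone wider: augmented.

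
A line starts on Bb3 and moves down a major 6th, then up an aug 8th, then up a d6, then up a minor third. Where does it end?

Dbb5

Down a major sixth from Bb3: Db3 (9 semitones down).
An augmented octave up from Db3 is D4.
D4 up a diminished sixth → Bbb4 (7 semitones).
Up a minor third from Bbb4: Dbb5 (3 semitones up).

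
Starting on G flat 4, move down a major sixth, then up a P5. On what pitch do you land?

F flat 4

Down a major sixth from Gb4: Bbb3 (9 semitones down).
A perfect fifth up from Bbb3 is Fb4.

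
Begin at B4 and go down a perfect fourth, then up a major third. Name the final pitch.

A perfect fourth down from B4 is F#4.
F#4 up a major third → A#4 (4 semitones).

A#4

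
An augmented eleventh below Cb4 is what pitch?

Gbb2

Counting four letter names plus an octave down from C lands on G.
Moving 18 semitones down from Cb4 (the size of an augmented eleventh) reaches Gbb2.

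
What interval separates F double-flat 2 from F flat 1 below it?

diminished octave

Descending from Fbb2 to Fb1 is the same interval as ascending Fb1 to Fbb2.
F to F is the same letter name, plus an octave, so the interval is some kind of octave.
A perfect octave would be 12 semitones; Fb1 to Fbb2 is 11, one semitone narrower, so the interval is diminished.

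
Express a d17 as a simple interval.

diminished 3rd

Subtracting seven from the interval number removes an octave: 17 − 14 = 3.
So a diminished seventeenth is 2 octaves plus a diminished third. The quality is unchanged.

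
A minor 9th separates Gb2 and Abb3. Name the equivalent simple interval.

Take out an octave (7 from the number): 9 − 7 = 2.
So a minor ninth is an octave plus a minor second. The quality is unchanged.

minor 2nd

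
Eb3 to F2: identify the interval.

Descending from Eb3 to F2 is the same interval as ascending F2 to Eb3.
F to E spans seven letter names (F-G-A-B-C-D-E), so the interval is some kind of seventh.
At 10 semitones, F2→Eb3 falls one short of a major seventh: minor.

minor seventh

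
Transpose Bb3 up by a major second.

C4

Two letter names up from B: C.
Moving 2 semitones up from Bb3 (the size of a major second) reaches C4.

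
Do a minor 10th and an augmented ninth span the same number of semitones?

A minor tenth = 15 semitones = an augmented ninth; enharmonically equal.

Yes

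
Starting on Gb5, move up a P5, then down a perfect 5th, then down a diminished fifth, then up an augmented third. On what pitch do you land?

Up a perfect fifth from Gb5: Db6 (7 semitones up).
Db6 down a perfect fifth → Gb5 (7 semitones).
A diminished fifth down from Gb5 is C5.
C5 up an augmented third → E#5 (5 semitones).

E#5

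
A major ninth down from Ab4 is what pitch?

The ninth's letter: A down two letter names plus an octave → G.
A major ninth is 14 semitones; 14 semitones down from Ab4 gives Gb3.

Gb3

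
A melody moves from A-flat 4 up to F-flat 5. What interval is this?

A to F spans six letter names (A-B-C-D-E-F): a sixth.
Ab4 to Fb5 is 8 semitones, a half step short of the major sixth (9), so this is minor.

m6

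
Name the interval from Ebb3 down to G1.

Descending from Ebb3 to G1 is the same interval as ascending G1 to Ebb3.
G to E spans six letter names (G-A-B-C-D-E), plus an octave — that makes it a thirteenth of some quality.
A major thirteenth would be 21 semitones; G1 to Ebb3 is 19, two semitones narrower, so the interval is diminished.
(Equivalently, a compound diminished sixth: a diminished sixth plus an octave.)

diminished thirteenth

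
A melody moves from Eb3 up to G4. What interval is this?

major 10th

E to G spans three letter names (E-F-G), plus an octave, so the interval is some kind of tenth.
Eb3 to G4 is 16 semitones, matching the major tenth exactly, so the quality is major.
(Equivalently, a compound major third: a major third plus an octave.)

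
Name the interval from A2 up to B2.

major 2nd

A to B spans two letter names (A-B), so the interval is some kind of second.
The major second spans 2 semitones, and A2 to B2 is exactly 2 semitones — so this is a major second.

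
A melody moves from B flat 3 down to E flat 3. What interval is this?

P5

Descending from Bb3 to Eb3 is the same interval as ascending Eb3 to Bb3.
E to B spans five letter names (E-F-G-A-B) — that makes it a fifth of some quality.
Counting semitones, Eb3→Bb3 is 7, which is the perfect fifth.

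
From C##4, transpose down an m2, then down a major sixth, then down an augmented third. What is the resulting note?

B2

Down a minor second from C##4: B##3 (1 semitone down).
Down a major sixth from B##3: D##3 (9 semitones down).
An augmented third down from D##3 is B2.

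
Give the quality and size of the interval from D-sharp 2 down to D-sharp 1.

Descending from D#2 to D#1 is the same interval as ascending D#1 to D#2.
D to D is the same letter name, plus an octave, so the interval is some kind of octave.
Counting semitones, D#1→D#2 is 12, which is the perfect octave.

perfect octave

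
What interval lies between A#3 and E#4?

A to E spans five letter names (A-B-C-D-E) — that makes it a fifth of some quality.
The perfect fifth spans 7 semitones, and A#3 to E#4 is exactly 7 semitones — so this is a perfect fifth.

P5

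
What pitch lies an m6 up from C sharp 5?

Counting six letter names up from C lands on A.
A minor sixth spans 8 semitones, so from C#5 the target pitch is A5.

A 5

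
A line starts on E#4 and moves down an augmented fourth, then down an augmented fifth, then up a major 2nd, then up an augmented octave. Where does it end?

E#4 down an augmented fourth → B3 (6 semitones).
Down an augmented fifth from B3: Eb3 (8 semitones down).
Up a major second from Eb3: F3 (2 semitones up).
An augmented octave up from F3 is F#4.

F#4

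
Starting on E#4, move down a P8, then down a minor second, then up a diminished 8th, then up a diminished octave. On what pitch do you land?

D5

Down a perfect octave from E#4: E#3 (12 semitones down).
A minor second down from E#3 is D##3.
D##3 up a diminished octave → D#4 (11 semitones).
D#4 up a diminished octave → D5 (11 semitones).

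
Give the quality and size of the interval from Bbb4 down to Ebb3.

perfect twelfth

Descending from Bbb4 to Ebb3 is the same interval as ascending Ebb3 to Bbb4.
E to B spans five letter names (E-F-G-A-B), plus an octave: a twelfth.
The perfect twelfth spans 19 semitones, and Ebb3 to Bbb4 is exactly 19 semitones — so this is a perfect twelfth.
(Equivalently, a compound perfect fifth: a perfect fifth plus an octave.)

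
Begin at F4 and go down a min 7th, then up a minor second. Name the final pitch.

A minor seventh down from F4 is G3.
A minor second up from G3 is Ab3.

Ab3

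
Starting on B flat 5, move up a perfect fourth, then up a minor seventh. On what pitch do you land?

D flat 7

A perfect fourth up from Bb5 is Eb6.
Eb6 up a minor seventh → Db7 (10 semitones).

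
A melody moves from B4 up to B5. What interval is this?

perfect octave

B to B is the same letter name, plus an octave: an octave.
B4 to B5 is 12 semitones, matching the perfect octave exactly, so the quality is perfect.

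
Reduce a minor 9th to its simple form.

Each octave removed subtracts seven from the number: 9 − 7 = 2.
Quality carries through unchanged, so the simple form is a minor second.

minor 2nd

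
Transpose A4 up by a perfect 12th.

E6

Five letters up from A (plus an octave) reaches E.
A perfect twelfth is 19 semitones; 19 semitones up from A4 gives E6.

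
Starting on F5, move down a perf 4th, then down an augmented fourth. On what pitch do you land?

Gb4

A perfect fourth down from F5 is C5.
An augmented fourth down from C5 is Gb4.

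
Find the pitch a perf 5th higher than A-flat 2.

E-flat 3

The fifth takes the letter from A up to E.
A perfect fifth spans 7 semitones, so from Ab2 the target pitch is Eb3.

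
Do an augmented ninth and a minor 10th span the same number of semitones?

Both span 15 semitones: an augmented ninth and a minor tenth are the same chromatic distance.

Yes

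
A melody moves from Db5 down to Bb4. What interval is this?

m3

Descending from Db5 to Bb4 is the same interval as ascending Bb4 to Db5.
B to D spans three letter names (B-C-D) — that makes it a third of some quality.
At 3 semitones, Bb4→Db5 falls one short of a major third: minor.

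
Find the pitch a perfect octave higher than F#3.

F#4

For an octave the letter name doesn't change: still F, an octave up.
A perfect octave is 12 semitones; 12 semitones up from F#3 gives F#4.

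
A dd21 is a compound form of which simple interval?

Each octave removed subtracts seven from the number: 21 − 14 = 7.
So a doubly diminished twenty-first is 2 octaves plus a doubly diminished seventh. The quality is unchanged.

doubly diminished 7th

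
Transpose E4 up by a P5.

The fifth takes the letter from E up to B.
A perfect fifth is 7 semitones; 7 semitones up from E4 gives B4.

B4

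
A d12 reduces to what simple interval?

Take out an octave (7 from the number): 12 − 7 = 5.
So a diminished twelfth is an octave plus a diminished fifth. The quality is unchanged.

diminished 5th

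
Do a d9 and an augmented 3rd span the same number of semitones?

A diminished ninth spans 12 semitones; an augmented third spans 5 semitones. They differ by 7.

No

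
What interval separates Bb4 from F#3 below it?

Descending from Bb4 to F#3 is the same interval as ascending F#3 to Bb4.
F to B spans four letter names (F-G-A-B), plus an octave: an eleventh.
F#3 to Bb4 spans 16 semitones — one semitone narrower than the perfect eleventh (17) — giving a diminished eleventh.
(Equivalently, a compound diminished fourth: a diminished fourth plus an octave.)

d11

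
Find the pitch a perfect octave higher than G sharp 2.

G sharp 3

For an octave the letter name doesn't change: still G, an octave up.
Moving 12 semitones up from G#2 (the size of a perfect octave) reaches G#3.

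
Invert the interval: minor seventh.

The rule of nine gives the new number: 9 − 7 = 2, so a seventh becomes a second.
Quality inverts too: minor becomes major. That makes the inversion a major second.

M2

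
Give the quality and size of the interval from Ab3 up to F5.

major 13th

A to F spans six letter names (A-B-C-D-E-F), plus an octave — that makes it a thirteenth of some quality.
The major thirteenth spans 21 semitones, and Ab3 to F5 is exactly 21 semitones — so this is a major thirteenth.
(Equivalently, a compound major sixth: a major sixth plus an octave.)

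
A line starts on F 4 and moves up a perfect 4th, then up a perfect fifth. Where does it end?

F4 up a perfect fourth → Bb4 (5 semitones).
Up a perfect fifth from Bb4: F5 (7 semitones up).

F 5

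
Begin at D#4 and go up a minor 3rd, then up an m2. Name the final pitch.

G4

D#4 up a minor third → F#4 (3 semitones).
F#4 up a minor second → G4 (1 semitone).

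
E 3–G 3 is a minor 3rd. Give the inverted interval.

Inverted interval numbers add to nine, so a third pairs with a sixth (3 + 6 = 9).
And minor becomes major under inversion, so we get a major sixth.

major 6th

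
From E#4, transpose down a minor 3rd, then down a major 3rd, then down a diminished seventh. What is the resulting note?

B##2

E#4 down a minor third → C##4 (3 semitones).
A major third down from C##4 is A#3.
A diminished seventh down from A#3 is B##2.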